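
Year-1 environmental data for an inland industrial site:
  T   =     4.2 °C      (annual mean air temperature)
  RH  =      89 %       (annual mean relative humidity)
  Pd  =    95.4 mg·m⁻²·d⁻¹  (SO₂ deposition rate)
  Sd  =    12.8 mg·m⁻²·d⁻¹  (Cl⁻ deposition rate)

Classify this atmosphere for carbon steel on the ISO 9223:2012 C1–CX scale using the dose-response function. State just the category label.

C4

carbon steel: T≤10 °C ⇒ hinge +0.150·(4.2−10) = -0.8700
  sulphur-dioxide contribution → 47.05 μm/a
  chloride contribution → 11.05 μm/a
  ⇒ r_corr(carbon steel) = 58.1 μm/a
ISO 9223 Table 2 (carbon steel): 50 < 58.1 ≤ 80 μm/a ⇒ C4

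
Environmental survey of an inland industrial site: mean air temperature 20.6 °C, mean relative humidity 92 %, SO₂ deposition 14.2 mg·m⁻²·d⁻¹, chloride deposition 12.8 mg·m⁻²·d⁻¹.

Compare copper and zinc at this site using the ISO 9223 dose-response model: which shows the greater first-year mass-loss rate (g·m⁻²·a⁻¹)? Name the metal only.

copper

copper: T>10 °C ⇒ hinge -0.080·(20.6−10) = -0.8480
  Pd branch = 0.0053·Pd^0.26·e^(0.059·RH+f) = 1.03 μm/a
  Cl⁻ term: 0.01025·12.8^0.27·exp(0.036·92+0.049·20.6) = 1.536
  r_corr = 1.03 + 1.536 = 2.566 μm/a
  mass loss = 2.566 μm/a × 8.96 g/cm³ = 22.99 g·m⁻²·a⁻¹
zinc: f(T) = -0.071·(T−10) [T>10 °C] = -0.7526
  SO₂ term: 0.0129·14.2^0.44·exp(0.046·92-0.7526) = 1.345
  Sd branch = 0.0175·Sd^0.57·e^(0.008·RH+0.085·T) = 0.9 μm/a
  r_corr = 1.345 + 0.9 = 2.245 μm/a
  mass loss = 2.245 μm/a × 7.14 g/cm³ = 16.03 g·m⁻²·a⁻¹
Ordering by g·m⁻²·a⁻¹: copper (23) > zinc (16)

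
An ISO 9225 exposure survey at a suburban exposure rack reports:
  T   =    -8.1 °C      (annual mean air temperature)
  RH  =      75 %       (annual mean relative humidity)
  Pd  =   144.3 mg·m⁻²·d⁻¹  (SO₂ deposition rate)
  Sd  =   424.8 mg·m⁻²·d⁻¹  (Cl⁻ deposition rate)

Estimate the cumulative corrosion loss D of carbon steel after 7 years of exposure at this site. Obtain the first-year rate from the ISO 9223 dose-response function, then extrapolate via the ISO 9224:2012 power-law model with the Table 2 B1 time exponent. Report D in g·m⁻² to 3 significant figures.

carbon steel: temperature factor f = +0.150·(-18.1) = -2.7150
  Pd branch = 1.77·Pd^0.52·e^(0.02·RH+f) = 6.968 μm/a
  Cl⁻ term: 0.102·424.8^0.62·exp(0.033·75+0.04·-8.1) = 37.35
  sum: 6.968 + 37.35 → r_corr = 44.31 μm/a
ISO 9224: D(t) = r_corr · t^b with b = 0.523 (carbon steel, B1)
  D(7) = 44.31 × 7^0.523 = 44.31 × 2.767 = 122.6 μm
  Mass loss = 122.6 μm × 7.85 g/cm³ = 962.5 g·m⁻²

D(7) = 962 g·m⁻²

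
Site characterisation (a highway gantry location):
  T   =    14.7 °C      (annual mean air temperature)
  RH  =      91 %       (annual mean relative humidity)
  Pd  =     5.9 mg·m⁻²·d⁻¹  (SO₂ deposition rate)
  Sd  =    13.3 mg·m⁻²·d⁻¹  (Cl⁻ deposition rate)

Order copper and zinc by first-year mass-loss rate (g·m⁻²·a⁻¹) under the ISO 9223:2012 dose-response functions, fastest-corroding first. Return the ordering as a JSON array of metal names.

copper: T>10 °C ⇒ hinge -0.080·(14.7−10) = -0.3760
  SO₂ term: 0.0053·5.9^0.26·exp(0.059·91-0.3760) = 1.239
  Cl⁻ term: 0.01025·13.3^0.27·exp(0.036·91+0.049·14.7) = 1.121
  sum: 1.239 + 1.121 → r_corr = 2.361 μm/a
  mass loss = 2.361 μm/a × 8.96 g/cm³ = 21.15 g·m⁻²·a⁻¹
zinc: T>10 °C ⇒ hinge -0.071·(14.7−10) = -0.3337
  SO₂ term: 0.0129·5.9^0.44·exp(0.046·91-0.3337) = 1.327
  Cl⁻ term: 0.0175·13.3^0.57·exp(0.008·91+0.085·14.7) = 0.5527
  r_corr = 1.327 + 0.5527 = 1.879 μm/a
  mass loss = 1.879 μm/a × 7.14 g/cm³ = 13.42 g·m⁻²·a⁻¹
Ordering by g·m⁻²·a⁻¹: copper (21.2) > zinc (13.4)

["copper", "zinc"]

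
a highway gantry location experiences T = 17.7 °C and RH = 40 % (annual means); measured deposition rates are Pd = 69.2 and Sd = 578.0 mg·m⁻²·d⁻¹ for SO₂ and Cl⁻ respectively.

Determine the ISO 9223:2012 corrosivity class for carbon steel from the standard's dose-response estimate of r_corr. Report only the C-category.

C4

carbon steel: temperature factor f = -0.054·(7.7) = -0.4158
  sulphur-dioxide contribution → 23.53 μm/a
  chloride contribution → 39.97 μm/a
  ⇒ r_corr(carbon steel) = 63.5 μm/a
ISO 9223 Table 2 (carbon steel): 50 < 63.5 ≤ 80 μm/a ⇒ C4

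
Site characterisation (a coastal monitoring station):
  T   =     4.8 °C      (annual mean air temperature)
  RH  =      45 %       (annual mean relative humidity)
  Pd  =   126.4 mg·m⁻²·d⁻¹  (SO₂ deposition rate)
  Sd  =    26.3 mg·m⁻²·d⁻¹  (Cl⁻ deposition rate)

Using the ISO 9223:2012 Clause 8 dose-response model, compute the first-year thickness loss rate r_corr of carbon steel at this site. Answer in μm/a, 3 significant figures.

r_corr = 28.9 μm/a

carbon steel: temperature factor f = +0.150·(-5.2) = -0.7800
  sulphur-dioxide contribution → 24.72 μm/a
  chloride contribution → 4.143 μm/a
  total first-year rate 28.86 μm/a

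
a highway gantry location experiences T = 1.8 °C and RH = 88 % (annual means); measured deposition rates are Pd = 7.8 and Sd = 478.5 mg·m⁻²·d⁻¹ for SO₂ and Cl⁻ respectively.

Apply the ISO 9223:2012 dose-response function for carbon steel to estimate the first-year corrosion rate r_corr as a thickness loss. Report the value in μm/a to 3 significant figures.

r_corr = 100 μm/a

carbon steel: temperature factor f = +0.150·(-8.2) = -1.2300
  SO₂ term: 1.77·7.8^0.52·exp(0.02·88-1.2300) = 8.751
  Cl⁻ term: 0.102·478.5^0.62·exp(0.033·88+0.04·1.8) = 91.75
  sum: 8.751 + 91.75 → r_corr = 100.5 μm/a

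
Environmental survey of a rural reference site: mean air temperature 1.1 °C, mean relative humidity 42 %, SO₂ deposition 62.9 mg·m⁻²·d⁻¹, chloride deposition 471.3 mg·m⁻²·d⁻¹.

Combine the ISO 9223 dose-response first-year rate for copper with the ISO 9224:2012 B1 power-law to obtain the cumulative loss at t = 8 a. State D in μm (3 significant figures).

copper: T≤10 °C ⇒ hinge +0.126·(1.1−10) = -1.1214
  SO₂ term: 0.0053·62.9^0.26·exp(0.059·42-1.1214) = 0.06041
  Cl⁻ term: 0.01025·471.3^0.27·exp(0.036·42+0.049·1.1) = 0.2586
  r_corr = 0.06041 + 0.2586 = 0.319 μm/a
ISO 9224: D(t) = r_corr · t^b with b = 0.667 (copper, B1)
  D(8) = 0.319 × 8^0.667 = 0.319 × 4.003 = 1.277 μm

D(8) = 1.28 μm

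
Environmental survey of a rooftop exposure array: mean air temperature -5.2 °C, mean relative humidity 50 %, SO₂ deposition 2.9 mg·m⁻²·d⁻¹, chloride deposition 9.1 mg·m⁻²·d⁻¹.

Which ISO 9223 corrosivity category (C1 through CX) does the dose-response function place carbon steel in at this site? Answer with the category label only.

C2

carbon steel: temperature factor f = +0.150·(-15.2) = -2.2800
  Pd branch = 1.77·Pd^0.52·e^(0.02·RH+f) = 0.8561 μm/a
  Cl⁻ term: 0.102·9.1^0.62·exp(0.033·50+0.04·-5.2) = 1.696
  sum: 0.8561 + 1.696 → r_corr = 2.552 μm/a
ISO 9223 Table 2 (carbon steel): 1.3 < 2.55 ≤ 25 μm/a ⇒ C2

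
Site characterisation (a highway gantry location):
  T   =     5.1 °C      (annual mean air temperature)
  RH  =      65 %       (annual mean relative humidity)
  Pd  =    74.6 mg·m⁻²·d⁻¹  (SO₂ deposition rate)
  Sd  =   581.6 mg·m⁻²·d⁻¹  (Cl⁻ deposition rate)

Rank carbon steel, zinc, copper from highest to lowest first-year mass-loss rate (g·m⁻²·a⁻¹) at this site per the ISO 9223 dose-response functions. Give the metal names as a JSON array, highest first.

carbon steel: temperature factor f = +0.150·(-4.9) = -0.7350
  Pd branch = 1.77·Pd^0.52·e^(0.02·RH+f) = 29.32 μm/a
  Sd branch = 0.102·Sd^0.62·e^(0.033·RH+0.04·T) = 55.31 μm/a
  sum: 29.32 + 55.31 → r_corr = 84.63 μm/a
  mass loss = 84.63 μm/a × 7.85 g/cm³ = 664.4 g·m⁻²·a⁻¹
zinc: T≤10 °C ⇒ hinge +0.038·(5.1−10) = -0.1862
  Pd branch = 0.0129·Pd^0.44·e^(0.046·RH+f) = 1.42 μm/a
  Sd branch = 0.0175·Sd^0.57·e^(0.008·RH+0.085·T) = 1.71 μm/a
  sum: 1.42 + 1.71 → r_corr = 3.13 μm/a
  mass loss = 3.13 μm/a × 7.14 g/cm³ = 22.35 g·m⁻²·a⁻¹
copper: f(T) = +0.126·(T−10) [T≤10 °C] = -0.6174
  SO₂ term: 0.0053·74.6^0.26·exp(0.059·65-0.6174) = 0.406
  Sd branch = 0.01025·Sd^0.27·e^(0.036·RH+0.049·T) = 0.762 μm/a
  sum: 0.406 + 0.762 → r_corr = 1.168 μm/a
  mass loss = 1.168 μm/a × 8.96 g/cm³ = 10.47 g·m⁻²·a⁻¹
Ordering by g·m⁻²·a⁻¹: carbon steel (664) > zinc (22.3) > copper (10.5)

["carbon steel", "zinc", "copper"]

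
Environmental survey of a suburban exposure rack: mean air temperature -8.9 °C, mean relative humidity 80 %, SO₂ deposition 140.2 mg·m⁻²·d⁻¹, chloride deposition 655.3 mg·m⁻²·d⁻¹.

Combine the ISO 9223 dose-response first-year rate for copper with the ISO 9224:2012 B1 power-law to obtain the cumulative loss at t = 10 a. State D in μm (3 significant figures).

copper: T≤10 °C ⇒ hinge +0.126·(-8.9−10) = -2.3814
  sulphur-dioxide contribution → 0.1986 μm/a
  chloride contribution → 0.68 μm/a
  total first-year rate 0.8787 μm/a
Power-law: D(10) = r_corr · 10^0.667
  D(10) = 0.8787 × 10^0.667 = 0.8787 × 4.645 = 4.082 μm

D(10) = 4.08 μm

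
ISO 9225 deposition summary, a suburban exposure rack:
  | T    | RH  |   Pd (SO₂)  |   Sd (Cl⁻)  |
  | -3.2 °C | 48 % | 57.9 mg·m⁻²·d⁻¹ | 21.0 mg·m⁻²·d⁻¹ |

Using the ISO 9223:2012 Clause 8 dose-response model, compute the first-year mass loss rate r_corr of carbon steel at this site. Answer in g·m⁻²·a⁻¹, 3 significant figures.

r_corr = 64.0 g·m⁻²·a⁻¹

carbon steel: f(T) = +0.150·(T−10) [T≤10 °C] = -1.9800
  Pd branch = 1.77·Pd^0.52·e^(0.02·RH+f) = 5.267 μm/a
  Cl⁻ term: 0.102·21.0^0.62·exp(0.033·48+0.04·-3.2) = 2.889
  r_corr = 5.267 + 2.889 = 8.156 μm/a
Convert to mass loss: 8.156 μm/a × 7.85 g/cm³ = 64.02 g·m⁻²·a⁻¹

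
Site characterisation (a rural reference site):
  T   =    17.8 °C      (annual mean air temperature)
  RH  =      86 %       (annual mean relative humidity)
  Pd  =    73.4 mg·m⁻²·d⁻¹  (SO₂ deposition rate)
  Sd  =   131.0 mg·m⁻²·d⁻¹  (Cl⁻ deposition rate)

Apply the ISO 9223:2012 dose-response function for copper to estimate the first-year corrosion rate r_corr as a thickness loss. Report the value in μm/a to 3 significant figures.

copper: T>10 °C ⇒ hinge -0.080·(17.8−10) = -0.6240
  SO₂ term: 0.0053·73.4^0.26·exp(0.059·86-0.6240) = 1.387
  Cl⁻ term: 0.01025·131.0^0.27·exp(0.036·86+0.049·17.8) = 2.022
  r_corr = 1.387 + 2.022 = 3.409 μm/a

r_corr = 3.41 μm/a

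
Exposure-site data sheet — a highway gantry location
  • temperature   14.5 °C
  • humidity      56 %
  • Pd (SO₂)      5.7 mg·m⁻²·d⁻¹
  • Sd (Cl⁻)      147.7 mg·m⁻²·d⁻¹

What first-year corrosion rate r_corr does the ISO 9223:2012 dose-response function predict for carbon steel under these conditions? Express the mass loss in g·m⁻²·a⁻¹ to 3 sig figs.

carbon steel: T>10 °C ⇒ hinge -0.054·(14.5−10) = -0.2430
  SO₂ term: 1.77·5.7^0.52·exp(0.02·56-0.2430) = 10.52
  Sd branch = 0.102·Sd^0.62·e^(0.033·RH+0.04·T) = 25.59 μm/a
  r_corr = 10.52 + 25.59 = 36.11 μm/a
Convert to mass loss: 36.11 μm/a × 7.85 g/cm³ = 283.4 g·m⁻²·a⁻¹

r_corr = 283 g·m⁻²·a⁻¹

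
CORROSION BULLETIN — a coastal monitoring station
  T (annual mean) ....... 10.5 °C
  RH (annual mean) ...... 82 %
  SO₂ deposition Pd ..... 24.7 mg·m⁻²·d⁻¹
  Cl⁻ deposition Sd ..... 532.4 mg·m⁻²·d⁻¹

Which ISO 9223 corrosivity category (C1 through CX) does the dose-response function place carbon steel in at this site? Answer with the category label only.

carbon steel: temperature factor f = -0.054·(0.5) = -0.0270
  Pd branch = 1.77·Pd^0.52·e^(0.02·RH+f) = 47.06 μm/a
  Sd branch = 0.102·Sd^0.62·e^(0.033·RH+0.04·T) = 113.9 μm/a
  sum: 47.06 + 113.9 → r_corr = 161 μm/a
ISO 9223 Table 2 (carbon steel): 80 < 161 ≤ 200 μm/a ⇒ C5

C5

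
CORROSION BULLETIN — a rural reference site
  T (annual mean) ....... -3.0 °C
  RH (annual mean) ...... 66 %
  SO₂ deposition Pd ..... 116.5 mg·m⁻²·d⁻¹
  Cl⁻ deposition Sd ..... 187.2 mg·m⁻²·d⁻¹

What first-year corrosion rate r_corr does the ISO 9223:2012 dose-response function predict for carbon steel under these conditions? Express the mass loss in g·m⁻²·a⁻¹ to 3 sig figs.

carbon steel: f(T) = +0.150·(T−10) [T≤10 °C] = -1.9500
  SO₂ term: 1.77·116.5^0.52·exp(0.02·66-1.9500) = 11.19
  Sd branch = 0.102·Sd^0.62·e^(0.033·RH+0.04·T) = 20.47 μm/a
  sum: 11.19 + 20.47 → r_corr = 31.66 μm/a
Convert to mass loss: 31.66 μm/a × 7.85 g/cm³ = 248.6 g·m⁻²·a⁻¹

r_corr = 249 g·m⁻²·a⁻¹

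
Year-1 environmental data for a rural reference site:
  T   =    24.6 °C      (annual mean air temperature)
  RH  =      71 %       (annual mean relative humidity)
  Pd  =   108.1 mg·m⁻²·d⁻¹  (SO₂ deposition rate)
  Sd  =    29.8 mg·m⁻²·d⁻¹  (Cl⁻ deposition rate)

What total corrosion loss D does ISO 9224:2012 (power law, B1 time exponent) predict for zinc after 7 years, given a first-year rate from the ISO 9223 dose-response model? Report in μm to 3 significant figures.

zinc: f(T) = -0.071·(T−10) [T>10 °C] = -1.0366
  Pd branch = 0.0129·Pd^0.44·e^(0.046·RH+f) = 0.9412 μm/a
  Sd branch = 0.0175·Sd^0.57·e^(0.008·RH+0.085·T) = 1.73 μm/a
  sum: 0.9412 + 1.73 → r_corr = 2.672 μm/a
ISO 9224: D(t) = r_corr · t^b with b = 0.813 (zinc, B1)
  D(7) = 2.672 × 7^0.813 = 2.672 × 4.865 = 13 μm

D(7) = 13.0 μm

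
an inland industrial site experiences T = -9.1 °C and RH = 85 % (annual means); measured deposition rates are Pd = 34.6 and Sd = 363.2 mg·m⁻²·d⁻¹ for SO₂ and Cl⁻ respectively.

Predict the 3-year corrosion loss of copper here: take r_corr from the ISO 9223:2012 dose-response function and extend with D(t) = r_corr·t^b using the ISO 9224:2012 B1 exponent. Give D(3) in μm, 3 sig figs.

copper: temperature factor f = +0.126·(-19.1) = -2.4066
  sulphur-dioxide contribution → 0.1808 μm/a
  chloride contribution → 0.6875 μm/a
  total first-year rate 0.8683 μm/a
Power-law: D(3) = r_corr · 3^0.667
  D(3) = 0.8683 × 3^0.667 = 0.8683 × 2.081 = 1.807 μm

D(3) = 1.81 μm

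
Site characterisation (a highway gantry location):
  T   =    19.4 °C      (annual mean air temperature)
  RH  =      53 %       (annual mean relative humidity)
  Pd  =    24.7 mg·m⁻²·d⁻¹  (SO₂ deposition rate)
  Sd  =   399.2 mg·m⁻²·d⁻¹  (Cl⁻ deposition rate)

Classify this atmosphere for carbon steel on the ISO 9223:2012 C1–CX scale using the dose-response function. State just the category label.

C4

carbon steel: f(T) = -0.054·(T−10) [T>10 °C] = -0.5076
  sulphur-dioxide contribution → 16.3 μm/a
  chloride contribution → 52.23 μm/a
  total first-year rate 68.53 μm/a
Category bounds: 50…80 μm/a bracket r_corr ⇒ C4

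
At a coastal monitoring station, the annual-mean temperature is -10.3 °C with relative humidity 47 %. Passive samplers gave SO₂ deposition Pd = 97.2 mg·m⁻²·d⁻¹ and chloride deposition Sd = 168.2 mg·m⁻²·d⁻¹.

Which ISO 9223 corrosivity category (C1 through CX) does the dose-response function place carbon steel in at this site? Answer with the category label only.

C2

carbon steel: f(T) = +0.150·(T−10) [T≤10 °C] = -3.0450
  SO₂ term: 1.77·97.2^0.52·exp(0.02·47-3.0450) = 2.33
  Sd branch = 0.102·Sd^0.62·e^(0.033·RH+0.04·T) = 7.643 μm/a
  r_corr = 2.33 + 7.643 = 9.973 μm/a
Category bounds: 1.3…25 μm/a bracket r_corr ⇒ C2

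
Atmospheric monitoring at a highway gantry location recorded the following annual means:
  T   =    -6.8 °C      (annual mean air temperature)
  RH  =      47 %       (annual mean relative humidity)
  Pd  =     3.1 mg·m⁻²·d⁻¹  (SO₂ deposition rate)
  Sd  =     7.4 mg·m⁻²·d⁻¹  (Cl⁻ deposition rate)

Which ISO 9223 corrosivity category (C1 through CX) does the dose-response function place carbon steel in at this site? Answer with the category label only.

carbon steel: T≤10 °C ⇒ hinge +0.150·(-6.8−10) = -2.5200
  sulphur-dioxide contribution → 0.6566 μm/a
  chloride contribution → 1.268 μm/a
  total first-year rate 1.924 μm/a
Category bounds: 1.3…25 μm/a bracket r_corr ⇒ C2

C2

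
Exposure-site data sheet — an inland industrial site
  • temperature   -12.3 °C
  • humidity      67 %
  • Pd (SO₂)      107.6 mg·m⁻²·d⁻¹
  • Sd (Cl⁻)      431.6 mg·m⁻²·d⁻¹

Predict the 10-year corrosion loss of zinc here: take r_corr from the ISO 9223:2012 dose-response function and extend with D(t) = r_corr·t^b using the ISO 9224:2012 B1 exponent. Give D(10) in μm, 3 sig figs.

D(10) = 8.31 μm

zinc: T≤10 °C ⇒ hinge +0.038·(-12.3−10) = -0.8474
  sulphur-dioxide contribution → 0.9442 μm/a
  chloride contribution → 0.334 μm/a
  total first-year rate 1.278 μm/a
Power-law: D(10) = r_corr · 10^0.813
  D(10) = 1.278 × 10^0.813 = 1.278 × 6.501 = 8.31 μm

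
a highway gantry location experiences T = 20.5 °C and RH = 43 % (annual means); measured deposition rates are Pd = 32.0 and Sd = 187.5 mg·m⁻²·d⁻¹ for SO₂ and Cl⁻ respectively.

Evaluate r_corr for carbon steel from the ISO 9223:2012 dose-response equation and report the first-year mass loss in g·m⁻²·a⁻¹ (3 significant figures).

r_corr = 306 g·m⁻²·a⁻¹

carbon steel: f(T) = -0.054·(T−10) [T>10 °C] = -0.5670
  SO₂ term: 1.77·32.0^0.52·exp(0.02·43-0.5670) = 14.38
  Cl⁻ term: 0.102·187.5^0.62·exp(0.033·43+0.04·20.5) = 24.56
  r_corr = 14.38 + 24.56 = 38.95 μm/a
Convert to mass loss: 38.95 μm/a × 7.85 g/cm³ = 305.7 g·m⁻²·a⁻¹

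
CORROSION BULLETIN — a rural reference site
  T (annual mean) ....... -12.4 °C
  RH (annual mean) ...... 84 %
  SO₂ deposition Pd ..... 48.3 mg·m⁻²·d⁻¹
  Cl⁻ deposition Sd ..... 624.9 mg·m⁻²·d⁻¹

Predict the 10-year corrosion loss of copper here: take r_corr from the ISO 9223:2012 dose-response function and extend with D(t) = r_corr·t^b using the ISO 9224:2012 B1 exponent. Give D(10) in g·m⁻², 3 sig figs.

D(10) = 32.3 g·m⁻²

copper: temperature factor f = +0.126·(-22.4) = -2.8224
  SO₂ term: 0.0053·48.3^0.26·exp(0.059·84-2.8224) = 0.1227
  Cl⁻ term: 0.01025·624.9^0.27·exp(0.036·84+0.049·-12.4) = 0.6532
  r_corr = 0.1227 + 0.6532 = 0.7758 μm/a
Power-law: D(10) = r_corr · 10^0.667
  D(10) = 0.7758 × 10^0.667 = 0.7758 × 4.645 = 3.604 μm
  Mass loss = 3.604 μm × 8.96 g/cm³ = 32.29 g·m⁻²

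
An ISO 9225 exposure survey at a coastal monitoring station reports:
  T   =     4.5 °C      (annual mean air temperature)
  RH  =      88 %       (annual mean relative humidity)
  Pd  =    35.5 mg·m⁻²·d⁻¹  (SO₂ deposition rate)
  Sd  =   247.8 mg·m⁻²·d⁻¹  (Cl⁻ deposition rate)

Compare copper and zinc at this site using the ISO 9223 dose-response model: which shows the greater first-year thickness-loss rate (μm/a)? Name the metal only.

copper: T≤10 °C ⇒ hinge +0.126·(4.5−10) = -0.6930
  sulphur-dioxide contribution → 1.206 μm/a
  chloride contribution → 1.345 μm/a
  ⇒ r_corr(copper) = 2.551 μm/a
zinc: T≤10 °C ⇒ hinge +0.038·(4.5−10) = -0.2090
  sulphur-dioxide contribution → 2.884 μm/a
  chloride contribution → 1.201 μm/a
  total first-year rate 4.085 μm/a
Ordering by μm/a: zinc (4.08) > copper (2.55)

zinc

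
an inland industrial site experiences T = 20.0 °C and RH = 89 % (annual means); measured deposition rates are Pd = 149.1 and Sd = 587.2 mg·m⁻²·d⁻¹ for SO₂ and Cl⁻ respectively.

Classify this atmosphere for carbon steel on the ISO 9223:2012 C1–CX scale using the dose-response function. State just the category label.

CX

carbon steel: temperature factor f = -0.054·(10.0) = -0.5400
  Pd branch = 1.77·Pd^0.52·e^(0.02·RH+f) = 82.55 μm/a
  Cl⁻ term: 0.102·587.2^0.62·exp(0.033·89+0.04·20.0) = 222.9
  r_corr = 82.55 + 222.9 = 305.5 μm/a
Category bounds: 200…700 μm/a bracket r_corr ⇒ CX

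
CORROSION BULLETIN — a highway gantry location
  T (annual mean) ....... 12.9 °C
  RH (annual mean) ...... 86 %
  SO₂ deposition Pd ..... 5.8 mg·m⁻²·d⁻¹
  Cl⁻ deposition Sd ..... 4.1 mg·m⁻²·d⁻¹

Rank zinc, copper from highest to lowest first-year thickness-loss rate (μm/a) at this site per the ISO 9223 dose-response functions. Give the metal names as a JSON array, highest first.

["copper", "zinc"]

zinc: temperature factor f = -0.071·(2.9) = -0.2059
  SO₂ term: 0.0129·5.8^0.44·exp(0.046·86-0.2059) = 1.189
  Cl⁻ term: 0.0175·4.1^0.57·exp(0.008·86+0.085·12.9) = 0.233
  sum: 1.189 + 0.233 → r_corr = 1.422 μm/a
copper: T>10 °C ⇒ hinge -0.080·(12.9−10) = -0.2320
  Pd branch = 0.0053·Pd^0.26·e^(0.059·RH+f) = 1.061 μm/a
  Cl⁻ term: 0.01025·4.1^0.27·exp(0.036·86+0.049·12.9) = 0.6241
  sum: 1.061 + 0.6241 → r_corr = 1.685 μm/a
Ordering by μm/a: copper (1.68) > zinc (1.42)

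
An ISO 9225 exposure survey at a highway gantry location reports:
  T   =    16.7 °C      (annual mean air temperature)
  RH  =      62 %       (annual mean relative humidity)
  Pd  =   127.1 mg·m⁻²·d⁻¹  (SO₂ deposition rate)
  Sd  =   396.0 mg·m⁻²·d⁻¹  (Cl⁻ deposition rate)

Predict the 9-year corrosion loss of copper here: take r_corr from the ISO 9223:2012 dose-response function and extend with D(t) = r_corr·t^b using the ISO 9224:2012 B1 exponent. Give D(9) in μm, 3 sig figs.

copper: T>10 °C ⇒ hinge -0.080·(16.7−10) = -0.5360
  sulphur-dioxide contribution → 0.4239 μm/a
  chloride contribution → 1.089 μm/a
  total first-year rate 1.512 μm/a
Power-law: D(9) = r_corr · 9^0.667
  D(9) = 1.512 × 9^0.667 = 1.512 × 4.33 = 6.548 μm

D(9) = 6.55 μm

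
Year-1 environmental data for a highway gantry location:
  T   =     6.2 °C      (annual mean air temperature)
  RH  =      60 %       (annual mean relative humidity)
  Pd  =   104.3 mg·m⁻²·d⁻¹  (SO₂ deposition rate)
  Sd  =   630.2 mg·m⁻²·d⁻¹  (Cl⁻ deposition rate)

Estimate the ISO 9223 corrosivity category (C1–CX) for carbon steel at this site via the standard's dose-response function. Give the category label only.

C5

carbon steel: f(T) = +0.150·(T−10) [T≤10 °C] = -0.5700
  SO₂ term: 1.77·104.3^0.52·exp(0.02·60-0.5700) = 37.25
  Cl⁻ term: 0.102·630.2^0.62·exp(0.033·60+0.04·6.2) = 51.51
  r_corr = 37.25 + 51.51 = 88.76 μm/a
Category bounds: 80…200 μm/a bracket r_corr ⇒ C5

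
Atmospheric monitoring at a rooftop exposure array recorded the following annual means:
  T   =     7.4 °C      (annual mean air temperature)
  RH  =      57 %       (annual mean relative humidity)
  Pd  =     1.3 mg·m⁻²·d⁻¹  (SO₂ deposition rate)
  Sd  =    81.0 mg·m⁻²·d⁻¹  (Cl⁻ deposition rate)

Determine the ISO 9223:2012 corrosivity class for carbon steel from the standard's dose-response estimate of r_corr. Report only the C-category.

carbon steel: f(T) = +0.150·(T−10) [T≤10 °C] = -0.3900
  Pd branch = 1.77·Pd^0.52·e^(0.02·RH+f) = 4.295 μm/a
  Sd branch = 0.102·Sd^0.62·e^(0.033·RH+0.04·T) = 13.72 μm/a
  r_corr = 4.295 + 13.72 = 18.01 μm/a
Category bounds: 1.3…25 μm/a bracket r_corr ⇒ C2

C2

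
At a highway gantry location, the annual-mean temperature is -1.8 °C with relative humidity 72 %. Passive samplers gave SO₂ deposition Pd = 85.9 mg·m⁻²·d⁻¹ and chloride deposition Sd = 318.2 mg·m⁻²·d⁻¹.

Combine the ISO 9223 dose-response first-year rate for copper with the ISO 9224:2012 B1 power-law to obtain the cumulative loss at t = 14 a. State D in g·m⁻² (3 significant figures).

D(14) = 44.8 g·m⁻²

copper: f(T) = +0.126·(T−10) [T≤10 °C] = -1.4868
  SO₂ term: 0.0053·85.9^0.26·exp(0.059·72-1.4868) = 0.2669
  Cl⁻ term: 0.01025·318.2^0.27·exp(0.036·72+0.049·-1.8) = 0.5941
  r_corr = 0.2669 + 0.5941 = 0.8609 μm/a
Power-law: D(14) = r_corr · 14^0.667
  D(14) = 0.8609 × 14^0.667 = 0.8609 × 5.814 = 5.005 μm
  Mass loss = 5.005 μm × 8.96 g/cm³ = 44.85 g·m⁻²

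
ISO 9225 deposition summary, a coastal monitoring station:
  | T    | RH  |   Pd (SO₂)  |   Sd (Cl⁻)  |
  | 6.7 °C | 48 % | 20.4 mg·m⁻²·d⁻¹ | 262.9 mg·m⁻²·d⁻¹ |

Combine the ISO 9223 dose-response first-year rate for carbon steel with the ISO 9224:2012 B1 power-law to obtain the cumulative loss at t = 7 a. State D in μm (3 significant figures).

carbon steel: T≤10 °C ⇒ hinge +0.150·(6.7−10) = -0.4950
  SO₂ term: 1.77·20.4^0.52·exp(0.02·48-0.4950) = 13.52
  Sd branch = 0.102·Sd^0.62·e^(0.033·RH+0.04·T) = 20.57 μm/a
  r_corr = 13.52 + 20.57 = 34.09 μm/a
Long-term exponent b (ISO 9224 Table 2, B1) = 0.523
  D(7) = 34.09 × 7^0.523 = 34.09 × 2.767 = 94.31 μm

D(7) = 94.3 μm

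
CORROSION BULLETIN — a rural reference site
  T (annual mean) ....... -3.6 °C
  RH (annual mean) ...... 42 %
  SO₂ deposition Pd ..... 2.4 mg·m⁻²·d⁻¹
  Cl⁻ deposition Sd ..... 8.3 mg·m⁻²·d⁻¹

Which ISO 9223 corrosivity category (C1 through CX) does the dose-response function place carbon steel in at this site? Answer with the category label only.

C2

carbon steel: f(T) = +0.150·(T−10) [T≤10 °C] = -2.0400
  Pd branch = 1.77·Pd^0.52·e^(0.02·RH+f) = 0.8405 μm/a
  Sd branch = 0.102·Sd^0.62·e^(0.033·RH+0.04·T) = 1.312 μm/a
  r_corr = 0.8405 + 1.312 = 2.152 μm/a
2.15 μm/a falls in (1.3, 25] for carbon steel → category C2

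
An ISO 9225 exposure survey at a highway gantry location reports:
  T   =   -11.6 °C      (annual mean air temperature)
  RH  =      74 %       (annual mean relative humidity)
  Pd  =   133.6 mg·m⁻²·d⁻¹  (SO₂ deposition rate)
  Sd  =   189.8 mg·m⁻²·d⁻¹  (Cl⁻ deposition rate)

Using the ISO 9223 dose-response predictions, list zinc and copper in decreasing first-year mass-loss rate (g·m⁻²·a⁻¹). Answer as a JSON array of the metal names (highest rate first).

["zinc", "copper"]

zinc: f(T) = +0.038·(T−10) [T≤10 °C] = -0.8208
  sulphur-dioxide contribution → 1.472 μm/a
  chloride contribution → 0.2347 μm/a
  ⇒ r_corr(zinc) = 1.706 μm/a
  mass loss = 1.706 μm/a × 7.14 g/cm³ = 12.18 g·m⁻²·a⁻¹
copper: temperature factor f = +0.126·(-21.6) = -2.7216
  sulphur-dioxide contribution → 0.09798 μm/a
  chloride contribution → 0.3435 μm/a
  total first-year rate 0.4415 μm/a
  mass loss = 0.4415 μm/a × 8.96 g/cm³ = 3.956 g·m⁻²·a⁻¹
Ordering by g·m⁻²·a⁻¹: zinc (12.2) > copper (3.96)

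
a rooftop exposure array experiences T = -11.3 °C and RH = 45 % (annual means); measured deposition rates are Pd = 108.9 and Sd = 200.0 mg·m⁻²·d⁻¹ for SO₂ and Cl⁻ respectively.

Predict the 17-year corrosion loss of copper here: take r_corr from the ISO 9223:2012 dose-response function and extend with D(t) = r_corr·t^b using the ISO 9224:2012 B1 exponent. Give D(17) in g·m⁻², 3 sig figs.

copper: temperature factor f = +0.126·(-21.3) = -2.6838
  Pd branch = 0.0053·Pd^0.26·e^(0.059·RH+f) = 0.01743 μm/a
  Cl⁻ term: 0.01025·200.0^0.27·exp(0.036·45+0.049·-11.3) = 0.1245
  sum: 0.01743 + 0.1245 → r_corr = 0.1419 μm/a
Power-law: D(17) = r_corr · 17^0.667
  D(17) = 0.1419 × 17^0.667 = 0.1419 × 6.618 = 0.9391 μm
  Mass loss = 0.9391 μm × 8.96 g/cm³ = 8.415 g·m⁻²

D(17) = 8.41 g·m⁻²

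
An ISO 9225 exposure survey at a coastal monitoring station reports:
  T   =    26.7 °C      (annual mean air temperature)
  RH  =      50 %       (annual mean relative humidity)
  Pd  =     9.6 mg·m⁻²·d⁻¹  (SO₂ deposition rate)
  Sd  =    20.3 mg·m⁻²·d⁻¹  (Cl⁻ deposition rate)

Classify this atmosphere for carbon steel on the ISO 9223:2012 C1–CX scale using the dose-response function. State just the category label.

carbon steel: T>10 °C ⇒ hinge -0.054·(26.7−10) = -0.9018
  SO₂ term: 1.77·9.6^0.52·exp(0.02·50-0.9018) = 6.33
  Sd branch = 0.102·Sd^0.62·e^(0.033·RH+0.04·T) = 9.992 μm/a
  sum: 6.33 + 9.992 → r_corr = 16.32 μm/a
Category bounds: 1.3…25 μm/a bracket r_corr ⇒ C2

C2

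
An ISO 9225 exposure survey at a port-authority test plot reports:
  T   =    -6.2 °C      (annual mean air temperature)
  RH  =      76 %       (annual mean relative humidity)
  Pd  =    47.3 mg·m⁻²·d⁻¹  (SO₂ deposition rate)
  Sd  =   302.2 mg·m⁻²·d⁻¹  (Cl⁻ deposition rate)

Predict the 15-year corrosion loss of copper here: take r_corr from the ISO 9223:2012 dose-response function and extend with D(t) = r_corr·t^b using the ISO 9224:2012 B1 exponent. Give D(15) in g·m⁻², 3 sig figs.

copper: T≤10 °C ⇒ hinge +0.126·(-6.2−10) = -2.0412
  Pd branch = 0.0053·Pd^0.26·e^(0.059·RH+f) = 0.1662 μm/a
  Cl⁻ term: 0.01025·302.2^0.27·exp(0.036·76+0.049·-6.2) = 0.5454
  r_corr = 0.1662 + 0.5454 = 0.7116 μm/a
Power-law: D(15) = r_corr · 15^0.667
  D(15) = 0.7116 × 15^0.667 = 0.7116 × 6.088 = 4.332 μm
  Mass loss = 4.332 μm × 8.96 g/cm³ = 38.81 g·m⁻²

D(15) = 38.8 g·m⁻²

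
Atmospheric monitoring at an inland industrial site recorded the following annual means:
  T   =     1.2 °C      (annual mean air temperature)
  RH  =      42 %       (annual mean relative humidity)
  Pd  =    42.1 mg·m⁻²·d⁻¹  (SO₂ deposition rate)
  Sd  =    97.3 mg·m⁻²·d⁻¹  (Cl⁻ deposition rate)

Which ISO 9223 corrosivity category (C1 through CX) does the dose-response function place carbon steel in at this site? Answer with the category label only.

carbon steel: T≤10 °C ⇒ hinge +0.150·(1.2−10) = -1.3200
  Pd branch = 1.77·Pd^0.52·e^(0.02·RH+f) = 7.658 μm/a
  Sd branch = 0.102·Sd^0.62·e^(0.033·RH+0.04·T) = 7.312 μm/a
  sum: 7.658 + 7.312 → r_corr = 14.97 μm/a
15 μm/a falls in (1.3, 25] for carbon steel → category C2

C2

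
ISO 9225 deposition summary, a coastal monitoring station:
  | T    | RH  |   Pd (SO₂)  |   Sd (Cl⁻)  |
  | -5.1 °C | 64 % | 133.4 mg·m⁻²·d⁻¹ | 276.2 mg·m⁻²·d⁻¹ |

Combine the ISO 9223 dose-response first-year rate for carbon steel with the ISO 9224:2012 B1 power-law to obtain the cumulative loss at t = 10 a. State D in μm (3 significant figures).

carbon steel: T≤10 °C ⇒ hinge +0.150·(-5.1−10) = -2.2650
  Pd branch = 1.77·Pd^0.52·e^(0.02·RH+f) = 8.419 μm/a
  Cl⁻ term: 0.102·276.2^0.62·exp(0.033·64+0.04·-5.1) = 22.43
  r_corr = 8.419 + 22.43 = 30.85 μm/a
Long-term exponent b (ISO 9224 Table 2, B1) = 0.523
  D(10) = 30.85 × 10^0.523 = 30.85 × 3.334 = 102.9 μm

D(10) = 103 μm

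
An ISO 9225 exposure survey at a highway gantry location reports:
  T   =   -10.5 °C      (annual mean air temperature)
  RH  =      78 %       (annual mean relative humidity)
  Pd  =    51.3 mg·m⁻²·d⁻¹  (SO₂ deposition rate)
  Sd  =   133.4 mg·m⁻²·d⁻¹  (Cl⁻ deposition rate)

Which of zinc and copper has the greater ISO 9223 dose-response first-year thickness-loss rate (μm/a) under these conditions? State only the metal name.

zinc: T≤10 °C ⇒ hinge +0.038·(-10.5−10) = -0.7790
  SO₂ term: 0.0129·51.3^0.44·exp(0.046·78-0.7790) = 1.211
  Cl⁻ term: 0.0175·133.4^0.57·exp(0.008·78+0.085·-10.5) = 0.2177
  sum: 1.211 + 0.2177 → r_corr = 1.428 μm/a
copper: T≤10 °C ⇒ hinge +0.126·(-10.5−10) = -2.5830
  Pd branch = 0.0053·Pd^0.26·e^(0.059·RH+f) = 0.1111 μm/a
  Cl⁻ term: 0.01025·133.4^0.27·exp(0.036·78+0.049·-10.5) = 0.3807
  sum: 0.1111 + 0.3807 → r_corr = 0.4918 μm/a
Ordering by μm/a: zinc (1.43) > copper (0.492)

zinc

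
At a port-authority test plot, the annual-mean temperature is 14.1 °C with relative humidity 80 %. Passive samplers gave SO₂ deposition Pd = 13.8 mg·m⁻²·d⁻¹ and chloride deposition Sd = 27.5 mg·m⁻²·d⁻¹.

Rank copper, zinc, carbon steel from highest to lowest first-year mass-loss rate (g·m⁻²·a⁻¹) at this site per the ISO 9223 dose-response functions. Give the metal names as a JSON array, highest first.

copper: T>10 °C ⇒ hinge -0.080·(14.1−10) = -0.3280
  Pd branch = 0.0053·Pd^0.26·e^(0.059·RH+f) = 0.8474 μm/a
  Sd branch = 0.01025·Sd^0.27·e^(0.036·RH+0.049·T) = 0.8916 μm/a
  r_corr = 0.8474 + 0.8916 = 1.739 μm/a
  mass loss = 1.739 μm/a × 8.96 g/cm³ = 15.58 g·m⁻²·a⁻¹
zinc: f(T) = -0.071·(T−10) [T>10 °C] = -0.2911
  SO₂ term: 0.0129·13.8^0.44·exp(0.046·80-0.2911) = 1.213
  Sd branch = 0.0175·Sd^0.57·e^(0.008·RH+0.085·T) = 0.7276 μm/a
  r_corr = 1.213 + 0.7276 = 1.941 μm/a
  mass loss = 1.941 μm/a × 7.14 g/cm³ = 13.86 g·m⁻²·a⁻¹
carbon steel: f(T) = -0.054·(T−10) [T>10 °C] = -0.2214
  SO₂ term: 1.77·13.8^0.52·exp(0.02·80-0.2214) = 27.51
  Sd branch = 0.102·Sd^0.62·e^(0.033·RH+0.04·T) = 19.61 μm/a
  r_corr = 27.51 + 19.61 = 47.12 μm/a
  mass loss = 47.12 μm/a × 7.85 g/cm³ = 369.9 g·m⁻²·a⁻¹
Ordering by g·m⁻²·a⁻¹: carbon steel (370) > copper (15.6) > zinc (13.9)

["carbon steel", "copper", "zinc"]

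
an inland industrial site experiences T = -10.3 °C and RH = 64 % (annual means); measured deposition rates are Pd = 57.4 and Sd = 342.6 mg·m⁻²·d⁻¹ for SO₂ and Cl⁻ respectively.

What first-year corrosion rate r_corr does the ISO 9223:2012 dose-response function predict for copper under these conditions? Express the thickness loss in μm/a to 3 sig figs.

copper: f(T) = +0.126·(T−10) [T≤10 °C] = -2.5578
  SO₂ term: 0.0053·57.4^0.26·exp(0.059·64-2.5578) = 0.05136
  Cl⁻ term: 0.01025·342.6^0.27·exp(0.036·64+0.049·-10.3) = 0.2996
  sum: 0.05136 + 0.2996 → r_corr = 0.351 μm/a

r_corr = 0.351 μm/a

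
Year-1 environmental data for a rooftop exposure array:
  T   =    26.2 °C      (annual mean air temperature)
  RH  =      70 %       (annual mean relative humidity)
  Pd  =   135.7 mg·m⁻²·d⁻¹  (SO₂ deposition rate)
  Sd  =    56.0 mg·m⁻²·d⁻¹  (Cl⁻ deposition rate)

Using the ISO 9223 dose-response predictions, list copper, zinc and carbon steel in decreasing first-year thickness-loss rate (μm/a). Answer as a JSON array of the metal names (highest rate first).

copper: f(T) = -0.080·(T−10) [T>10 °C] = -1.2960
  SO₂ term: 0.0053·135.7^0.26·exp(0.059·70-1.2960) = 0.3232
  Cl⁻ term: 0.01025·56.0^0.27·exp(0.036·70+0.049·26.2) = 1.364
  sum: 0.3232 + 1.364 → r_corr = 1.687 μm/a
zinc: temperature factor f = -0.071·(16.2) = -1.1502
  Pd branch = 0.0129·Pd^0.44·e^(0.046·RH+f) = 0.8868 μm/a
  Sd branch = 0.0175·Sd^0.57·e^(0.008·RH+0.085·T) = 2.818 μm/a
  r_corr = 0.8868 + 2.818 = 3.704 μm/a
carbon steel: T>10 °C ⇒ hinge -0.054·(26.2−10) = -0.8748
  Pd branch = 1.77·Pd^0.52·e^(0.02·RH+f) = 38.46 μm/a
  Sd branch = 0.102·Sd^0.62·e^(0.033·RH+0.04·T) = 35.55 μm/a
  r_corr = 38.46 + 35.55 = 74.01 μm/a
Ordering by μm/a: carbon steel (74) > zinc (3.7) > copper (1.69)

["carbon steel", "zinc", "copper"]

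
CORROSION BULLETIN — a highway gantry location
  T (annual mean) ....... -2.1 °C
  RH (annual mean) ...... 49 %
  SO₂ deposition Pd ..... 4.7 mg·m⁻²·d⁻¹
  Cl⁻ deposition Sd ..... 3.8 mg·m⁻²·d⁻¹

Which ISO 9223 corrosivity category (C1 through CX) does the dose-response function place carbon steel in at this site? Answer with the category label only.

carbon steel: T≤10 °C ⇒ hinge +0.150·(-2.1−10) = -1.8150
  Pd branch = 1.77·Pd^0.52·e^(0.02·RH+f) = 1.717 μm/a
  Sd branch = 0.102·Sd^0.62·e^(0.033·RH+0.04·T) = 1.081 μm/a
  r_corr = 1.717 + 1.081 = 2.798 μm/a
ISO 9223 Table 2 (carbon steel): 1.3 < 2.8 ≤ 25 μm/a ⇒ C2

C2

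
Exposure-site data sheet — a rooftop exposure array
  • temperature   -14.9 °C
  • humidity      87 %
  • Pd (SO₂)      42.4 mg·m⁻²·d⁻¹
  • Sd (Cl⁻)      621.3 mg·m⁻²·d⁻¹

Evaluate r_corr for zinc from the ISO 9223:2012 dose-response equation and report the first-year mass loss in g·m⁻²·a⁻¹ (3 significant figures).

zinc: f(T) = +0.038·(T−10) [T≤10 °C] = -0.9462
  sulphur-dioxide contribution → 1.425 μm/a
  chloride contribution → 0.3868 μm/a
  ⇒ r_corr(zinc) = 1.812 μm/a
Convert to mass loss: 1.812 μm/a × 7.14 g/cm³ = 12.93 g·m⁻²·a⁻¹

r_corr = 12.9 g·m⁻²·a⁻¹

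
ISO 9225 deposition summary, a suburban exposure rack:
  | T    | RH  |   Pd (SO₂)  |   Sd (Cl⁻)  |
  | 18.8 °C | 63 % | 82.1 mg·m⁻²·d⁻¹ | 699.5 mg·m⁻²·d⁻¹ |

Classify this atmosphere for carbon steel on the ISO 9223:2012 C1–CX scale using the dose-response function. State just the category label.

carbon steel: T>10 °C ⇒ hinge -0.054·(18.8−10) = -0.4752
  SO₂ term: 1.77·82.1^0.52·exp(0.02·63-0.4752) = 38.39
  Cl⁻ term: 0.102·699.5^0.62·exp(0.033·63+0.04·18.8) = 100.4
  r_corr = 38.39 + 100.4 = 138.8 μm/a
Category bounds: 80…200 μm/a bracket r_corr ⇒ C5

C5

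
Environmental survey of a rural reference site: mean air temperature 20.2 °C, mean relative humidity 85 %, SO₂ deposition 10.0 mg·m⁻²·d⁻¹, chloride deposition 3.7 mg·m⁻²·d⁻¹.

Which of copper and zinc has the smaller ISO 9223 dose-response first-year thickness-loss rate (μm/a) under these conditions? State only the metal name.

zinc

copper: T>10 °C ⇒ hinge -0.080·(20.2−10) = -0.8160
  sulphur-dioxide contribution → 0.6425 μm/a
  chloride contribution → 0.8374 μm/a
  ⇒ r_corr(copper) = 1.48 μm/a
zinc: f(T) = -0.071·(T−10) [T>10 °C] = -0.7242
  sulphur-dioxide contribution → 0.8593 μm/a
  chloride contribution → 0.4054 μm/a
  ⇒ r_corr(zinc) = 1.265 μm/a
Ordering by μm/a: copper (1.48) > zinc (1.26)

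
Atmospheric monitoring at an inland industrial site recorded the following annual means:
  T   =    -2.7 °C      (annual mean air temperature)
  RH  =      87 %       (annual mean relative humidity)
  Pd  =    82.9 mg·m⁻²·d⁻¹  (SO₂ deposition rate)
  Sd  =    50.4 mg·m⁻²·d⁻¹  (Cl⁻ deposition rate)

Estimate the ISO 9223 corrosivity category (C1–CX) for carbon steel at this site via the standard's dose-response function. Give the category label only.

carbon steel: f(T) = +0.150·(T−10) [T≤10 °C] = -1.9050
  sulphur-dioxide contribution → 14.93 μm/a
  chloride contribution → 18.37 μm/a
  ⇒ r_corr(carbon steel) = 33.29 μm/a
Category bounds: 25…50 μm/a bracket r_corr ⇒ C3

C3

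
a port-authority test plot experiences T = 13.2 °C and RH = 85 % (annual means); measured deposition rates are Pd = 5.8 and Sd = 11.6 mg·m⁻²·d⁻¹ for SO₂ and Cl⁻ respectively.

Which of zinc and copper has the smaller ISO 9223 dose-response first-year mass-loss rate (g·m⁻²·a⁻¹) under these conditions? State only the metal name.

zinc: T>10 °C ⇒ hinge -0.071·(13.2−10) = -0.2272
  Pd branch = 0.0129·Pd^0.44·e^(0.046·RH+f) = 1.112 μm/a
  Sd branch = 0.0175·Sd^0.57·e^(0.008·RH+0.085·T) = 0.4289 μm/a
  sum: 1.112 + 0.4289 → r_corr = 1.54 μm/a
  mass loss = 1.54 μm/a × 7.14 g/cm³ = 11 g·m⁻²·a⁻¹
copper: f(T) = -0.080·(T−10) [T>10 °C] = -0.2560
  SO₂ term: 0.0053·5.8^0.26·exp(0.059·85-0.2560) = 0.9763
  Cl⁻ term: 0.01025·11.6^0.27·exp(0.036·85+0.049·13.2) = 0.809
  sum: 0.9763 + 0.809 → r_corr = 1.785 μm/a
  mass loss = 1.785 μm/a × 8.96 g/cm³ = 16 g·m⁻²·a⁻¹
Ordering by g·m⁻²·a⁻¹: copper (16) > zinc (11)

zinc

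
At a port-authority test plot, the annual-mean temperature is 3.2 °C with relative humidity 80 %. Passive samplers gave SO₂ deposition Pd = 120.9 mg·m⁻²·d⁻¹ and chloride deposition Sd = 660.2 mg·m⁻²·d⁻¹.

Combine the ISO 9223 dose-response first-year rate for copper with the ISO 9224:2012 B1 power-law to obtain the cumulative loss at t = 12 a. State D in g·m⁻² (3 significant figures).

copper: f(T) = +0.126·(T−10) [T≤10 °C] = -0.8568
  sulphur-dioxide contribution → 0.878 μm/a
  chloride contribution → 1.233 μm/a
  total first-year rate 2.111 μm/a
Power-law: D(12) = r_corr · 12^0.667
  D(12) = 2.111 × 12^0.667 = 2.111 × 5.246 = 11.07 μm
  Mass loss = 11.07 μm × 8.96 g/cm³ = 99.21 g·m⁻²

D(12) = 99.2 g·m⁻²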